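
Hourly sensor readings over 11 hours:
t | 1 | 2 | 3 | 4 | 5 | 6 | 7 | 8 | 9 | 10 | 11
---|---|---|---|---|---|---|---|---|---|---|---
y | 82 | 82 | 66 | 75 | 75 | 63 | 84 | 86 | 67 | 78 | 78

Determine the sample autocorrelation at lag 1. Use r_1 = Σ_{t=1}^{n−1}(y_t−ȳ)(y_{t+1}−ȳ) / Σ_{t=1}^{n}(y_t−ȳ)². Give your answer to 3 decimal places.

-0.215

Mean ȳ = (82 + 82 + 66 + 75 + 75 + 63 + 84 + 86 + 67 + 78 + 78)/11 = 76.0000
Numerator Σ_{t=1}^{10}(y_t−ȳ)(y_{t+1}−ȳ) = -128.0000
Denominator Σ(y_t−ȳ)² = 596.0000
r_1 = -128.0000 / 596.0000 = -0.215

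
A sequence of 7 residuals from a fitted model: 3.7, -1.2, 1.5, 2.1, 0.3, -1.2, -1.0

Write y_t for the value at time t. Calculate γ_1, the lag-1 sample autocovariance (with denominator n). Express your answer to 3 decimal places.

Mean ȳ = (3.7 − 1.2 + 1.5 + 2.1 + 0.3 − 1.2 − 1.0)/7 = 0.6000
Σ_{t=1}^{6}(y_t−ȳ)(y_{t+1}−ȳ) = -2.8800
γ_1 = -2.8800 / 7 = -0.411

-0.411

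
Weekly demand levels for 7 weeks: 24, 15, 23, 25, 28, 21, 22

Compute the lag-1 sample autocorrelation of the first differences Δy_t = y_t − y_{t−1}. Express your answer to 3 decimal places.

First differences Δy: -9, 8, 2, 3, -7, 1
Mean of differences = -0.3333
Numerator Σ(Δy_t−Δȳ)(Δy_{t+1}−Δȳ) = -76.1111
Denominator Σ(Δy_t−Δȳ)² = 207.3333
r_1(Δy) = -76.1111 / 207.3333 = -0.367

-0.367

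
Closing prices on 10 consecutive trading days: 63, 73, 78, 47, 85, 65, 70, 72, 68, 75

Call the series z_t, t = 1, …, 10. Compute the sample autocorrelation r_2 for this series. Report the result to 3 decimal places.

0.116

Mean z̄ = (63 + 73 + 78 + 47 + 85 + 65 + 70 + 72 + 68 + 75)/10 = 69.6000
Numerator Σ_{t=1}^{8}(z_t−z̄)(z_{t+2}−z̄) = 108.4800
Denominator Σ(z_t−z̄)² = 932.4000
r_2 = 108.4800 / 932.4000 = 0.116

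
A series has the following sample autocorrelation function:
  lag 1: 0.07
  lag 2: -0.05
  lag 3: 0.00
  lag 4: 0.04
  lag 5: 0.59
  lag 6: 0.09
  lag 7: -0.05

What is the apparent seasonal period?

5

The largest autocorrelation is r_5 = 0.59; the remaining lags stay at or below 0.09.
The dominant spike at lag 5 indicates a seasonal period of 5.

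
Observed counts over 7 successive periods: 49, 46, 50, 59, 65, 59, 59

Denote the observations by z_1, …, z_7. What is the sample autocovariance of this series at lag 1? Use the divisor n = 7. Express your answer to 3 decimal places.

Mean z̄ = (49 + 46 + 50 + 59 + 65 + 59 + 59)/7 = 55.2857
Σ_{t=1}^{6}(z_t−z̄)(z_{t+1}−z̄) = 173.7755
γ_1 = 173.7755 / 7 = 24.825

24.825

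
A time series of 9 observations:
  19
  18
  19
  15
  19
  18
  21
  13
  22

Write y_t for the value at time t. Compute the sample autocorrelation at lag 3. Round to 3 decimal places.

-0.271

Mean ȳ = (19 + 18 + 19 + 15 + 19 + 18 + 21 + 13 + 22)/9 = 18.2222
Σ(y_t−ȳ)(y_{t+3}−ȳ) = (-2.5062) + (-0.1728) + (-0.1728) + (-8.9506) + (-4.0617) + (-0.8395) = -16.7037
Denominator Σ(y_t−ȳ)² = 61.5556
r_3 = -16.7037 / 61.5556 = -0.271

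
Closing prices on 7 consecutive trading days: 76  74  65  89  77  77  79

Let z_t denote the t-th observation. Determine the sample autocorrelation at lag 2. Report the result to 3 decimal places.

Mean z̄ = (76 + 74 + 65 + 89 + 77 + 77 + 79)/7 = 76.7143
Deviations from mean: -0.7143, -2.7143, -11.7143, 12.2857, 0.2857, 0.2857, 2.2857
Σ(z_t−z̄)(z_{t+2}−z̄) = (8.3673) + (-33.3469) + (-3.3469) + (3.5102) + (0.6531) = -24.1633
Denominator Σ(z_t−z̄)² = 301.4286
r_2 = -24.1633 / 301.4286 = -0.080

-0.080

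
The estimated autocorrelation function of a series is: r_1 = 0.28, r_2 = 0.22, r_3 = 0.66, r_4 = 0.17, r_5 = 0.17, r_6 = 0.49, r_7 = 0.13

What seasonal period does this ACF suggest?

3

The largest autocorrelation is r_3 = 0.66, with a weaker echo at lag 6 (0.49); the remaining lags stay at or below 0.28. The elevated value at lag 1 (0.28), dropping to 0.22 at lag 2, reflects decaying short-term dependence rather than seasonality.
The dominant spike at lag 3 indicates a seasonal period of 3.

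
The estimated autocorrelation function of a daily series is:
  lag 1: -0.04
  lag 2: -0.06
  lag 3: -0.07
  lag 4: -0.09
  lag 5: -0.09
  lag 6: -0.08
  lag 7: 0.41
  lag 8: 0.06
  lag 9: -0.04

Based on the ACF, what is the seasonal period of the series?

7

The largest autocorrelation is r_7 = 0.41; the remaining lags stay at or below 0.06.
The dominant spike at lag 7 indicates a seasonal period of 7.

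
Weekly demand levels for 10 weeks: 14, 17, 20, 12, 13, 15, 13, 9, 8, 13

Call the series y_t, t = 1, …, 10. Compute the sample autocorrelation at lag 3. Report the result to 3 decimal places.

0.019

Mean ȳ = (14 + 17 + 20 + 12 + 13 + 15 + 13 + 9 + 8 + 13)/10 = 13.4000
Σ(y_t−ȳ)(y_{t+3}−ȳ) = (-0.8400) + (-1.4400) + (10.5600) + (0.5600) + (1.7600) + (-8.6400) + (0.1600) = 2.1200
Denominator Σ(y_t−ȳ)² = 110.4000
r_3 = 2.1200 / 110.4000 = 0.019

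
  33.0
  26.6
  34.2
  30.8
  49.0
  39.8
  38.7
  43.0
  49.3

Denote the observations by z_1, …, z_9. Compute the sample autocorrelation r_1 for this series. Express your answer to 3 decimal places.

Mean z̄ = (33.0 + 26.6 + 34.2 + 30.8 + 49.0 + 39.8 + 38.7 + 43.0 + 49.3)/9 = 38.2667
Numerator Σ_{t=1}^{8}(z_t−z̄)(z_{t+1}−z̄) = 130.5089
Denominator Σ(z_t−z̄)² = 498.0200
r_1 = 130.5089 / 498.0200 = 0.262

0.262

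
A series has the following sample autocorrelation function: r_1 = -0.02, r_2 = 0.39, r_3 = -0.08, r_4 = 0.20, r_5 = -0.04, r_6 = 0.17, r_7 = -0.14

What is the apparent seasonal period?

The largest autocorrelation is r_2 = 0.39, with weaker echoes at lags 4 (0.20) and 6 (0.17); the remaining lags stay at or below -0.02.
The dominant spike at lag 2 indicates a seasonal period of 2.

2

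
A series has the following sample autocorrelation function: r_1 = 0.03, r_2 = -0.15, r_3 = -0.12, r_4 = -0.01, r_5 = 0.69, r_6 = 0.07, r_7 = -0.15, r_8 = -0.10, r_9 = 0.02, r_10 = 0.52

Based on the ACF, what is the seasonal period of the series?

The largest autocorrelation is r_5 = 0.69, with a weaker echo at lag 10 (0.52); the remaining lags stay at or below 0.07.
The dominant spike at lag 5 indicates a seasonal period of 5.

5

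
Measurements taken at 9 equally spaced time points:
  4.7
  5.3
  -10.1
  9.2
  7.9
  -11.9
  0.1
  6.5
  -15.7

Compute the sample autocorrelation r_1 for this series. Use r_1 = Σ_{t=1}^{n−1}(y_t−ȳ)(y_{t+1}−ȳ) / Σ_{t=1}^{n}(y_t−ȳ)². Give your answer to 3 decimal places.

Mean ȳ = (4.7 + 5.3 − 10.1 + 9.2 + 7.9 − 11.9 + 0.1 + 6.5 − 15.7)/9 = -0.4444
Numerator Σ_{t=1}^{8}(y_t−ȳ)(y_{t+1}−ȳ) = -242.5464
Denominator Σ(y_t−ȳ)² = 727.8222
r_1 = -242.5464 / 727.8222 = -0.333

-0.333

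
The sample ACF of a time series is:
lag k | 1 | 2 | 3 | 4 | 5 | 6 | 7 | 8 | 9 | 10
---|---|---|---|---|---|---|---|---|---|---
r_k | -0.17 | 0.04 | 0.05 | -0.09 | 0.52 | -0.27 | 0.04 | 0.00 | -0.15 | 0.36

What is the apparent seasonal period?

5

The largest autocorrelation is r_5 = 0.52, with a weaker echo at lag 10 (0.36); the remaining lags stay at or below 0.05.
The dominant spike at lag 5 indicates a seasonal period of 5.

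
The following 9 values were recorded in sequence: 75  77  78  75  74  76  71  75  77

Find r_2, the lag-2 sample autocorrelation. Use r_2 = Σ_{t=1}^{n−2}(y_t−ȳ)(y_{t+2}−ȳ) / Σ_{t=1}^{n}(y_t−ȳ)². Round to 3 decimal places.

Mean ȳ = (75 + 77 + 78 + 75 + 74 + 76 + 71 + 75 + 77)/9 = 75.3333
Σ(y_t−ȳ)(y_{t+2}−ȳ) = (-0.8889) + (-0.5556) + (-3.5556) + (-0.2222) + (5.7778) + (-0.2222) + (-7.2222) = -6.8889
Denominator Σ(y_t−ȳ)² = 34.0000
r_2 = -6.8889 / 34.0000 = -0.203

-0.203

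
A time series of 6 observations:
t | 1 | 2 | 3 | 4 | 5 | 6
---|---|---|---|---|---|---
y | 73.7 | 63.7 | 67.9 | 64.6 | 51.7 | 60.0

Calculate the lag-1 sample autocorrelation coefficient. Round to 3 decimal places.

Mean ȳ = (73.7 + 63.7 + 67.9 + 64.6 + 51.7 + 60.0)/6 = 63.6000
Deviations from mean: 10.1000, 0.1000, 4.3000, 1.0000, -11.9000, -3.6000
Σ(y_t−ȳ)(y_{t+1}−ȳ) = (1.0100) + (0.4300) + (4.3000) + (-11.9000) + (42.8400) = 36.6800
Denominator Σ(y_t−ȳ)² = 276.0800
r_1 = 36.6800 / 276.0800 = 0.133

0.133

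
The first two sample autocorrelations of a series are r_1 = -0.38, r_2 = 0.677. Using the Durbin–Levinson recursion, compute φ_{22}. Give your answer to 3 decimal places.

φ_{22} = (r_2 − r_1²) / (1 − r_1²)
r_1² = (-0.38)² = 0.1444
Numerator = 0.677 − 0.1444 = 0.5326; denominator = 1 − 0.1444 = 0.8556
φ_{22} = 0.5326 / 0.8556 = 0.622

0.622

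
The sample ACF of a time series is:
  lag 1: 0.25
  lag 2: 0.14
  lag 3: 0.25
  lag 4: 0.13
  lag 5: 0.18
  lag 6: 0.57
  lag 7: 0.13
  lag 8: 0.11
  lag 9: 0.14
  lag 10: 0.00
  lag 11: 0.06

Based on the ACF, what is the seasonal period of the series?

6

The largest autocorrelation is r_6 = 0.57; the remaining lags stay at or below 0.25. The elevated value at lag 1 (0.25), dropping to 0.14 at lag 2, reflects decaying short-term dependence rather than seasonality.
The dominant spike at lag 6 indicates a seasonal period of 6.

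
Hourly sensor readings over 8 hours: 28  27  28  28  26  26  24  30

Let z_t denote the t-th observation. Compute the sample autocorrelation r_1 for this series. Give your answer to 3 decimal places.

-0.203

Mean z̄ = (28 + 27 + 28 + 28 + 26 + 26 + 24 + 30)/8 = 27.1250
Deviations from mean: 0.8750, -0.1250, 0.8750, 0.8750, -1.1250, -1.1250, -3.1250, 2.8750
Numerator Σ_{t=1}^{7}(z_t−z̄)(z_{t+1}−z̄) = -4.6406
Denominator Σ(z_t−z̄)² = 22.8750
r_1 = -4.6406 / 22.8750 = -0.203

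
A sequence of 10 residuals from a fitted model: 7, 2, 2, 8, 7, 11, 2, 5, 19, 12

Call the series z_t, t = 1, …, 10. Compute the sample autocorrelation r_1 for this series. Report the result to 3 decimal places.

0.174

Mean z̄ = (7 + 2 + 2 + 8 + 7 + 11 + 2 + 5 + 19 + 12)/10 = 7.5000
Numerator Σ_{t=1}^{9}(z_t−z̄)(z_{t+1}−z̄) = 45.7500
Denominator Σ(z_t−z̄)² = 262.5000
r_1 = 45.7500 / 262.5000 = 0.174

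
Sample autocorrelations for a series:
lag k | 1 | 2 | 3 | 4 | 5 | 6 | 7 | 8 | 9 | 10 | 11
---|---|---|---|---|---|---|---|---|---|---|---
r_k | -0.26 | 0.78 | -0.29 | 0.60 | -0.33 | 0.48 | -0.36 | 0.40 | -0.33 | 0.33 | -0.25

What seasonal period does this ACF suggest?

The largest autocorrelation is r_2 = 0.78, with weaker echoes at lags 4 (0.60), 6 (0.48), 8 (0.40) and 10 (0.33); the remaining lags stay at or below -0.25.
The dominant spike at lag 2 indicates a seasonal period of 2.

2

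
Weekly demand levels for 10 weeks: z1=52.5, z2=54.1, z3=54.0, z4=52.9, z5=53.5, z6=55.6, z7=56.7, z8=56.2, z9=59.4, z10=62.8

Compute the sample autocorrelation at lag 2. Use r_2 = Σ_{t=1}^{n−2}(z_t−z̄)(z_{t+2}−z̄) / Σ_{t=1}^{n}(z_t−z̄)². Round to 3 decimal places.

0.206

Mean z̄ = (52.5 + 54.1 + 54.0 + 52.9 + 53.5 + 55.6 + 56.7 + 56.2 + 59.4 + 62.8)/10 = 55.7700
Numerator Σ_{t=1}^{8}(z_t−z̄)(z_{t+2}−z̄) = 19.3012
Denominator Σ(z_t−z̄)² = 93.6810
r_2 = 19.3012 / 93.6810 = 0.206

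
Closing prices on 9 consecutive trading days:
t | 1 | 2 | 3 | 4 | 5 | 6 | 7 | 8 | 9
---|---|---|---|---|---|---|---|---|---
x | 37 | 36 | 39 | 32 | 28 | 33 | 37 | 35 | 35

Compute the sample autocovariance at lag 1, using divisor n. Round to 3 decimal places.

Mean x̄ = (37 + 36 + 39 + 32 + 28 + 33 + 37 + 35 + 35)/9 = 34.6667
Σ_{t=1}^{8}(x_t−x̄)(x_{t+1}−x̄) = 23.2222
γ_1 = 23.2222 / 9 = 2.580

2.580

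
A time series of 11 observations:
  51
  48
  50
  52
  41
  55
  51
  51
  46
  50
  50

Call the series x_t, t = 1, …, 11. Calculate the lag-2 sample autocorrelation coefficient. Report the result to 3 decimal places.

-0.032

Mean x̄ = (51 + 48 + 50 + 52 + 41 + 55 + 51 + 51 + 46 + 50 + 50)/11 = 49.5455
Numerator Σ_{t=1}^{9}(x_t−x̄)(x_{t+2}−x̄) = -4.2314
Denominator Σ(x_t−x̄)² = 130.7273
r_2 = -4.2314 / 130.7273 = -0.032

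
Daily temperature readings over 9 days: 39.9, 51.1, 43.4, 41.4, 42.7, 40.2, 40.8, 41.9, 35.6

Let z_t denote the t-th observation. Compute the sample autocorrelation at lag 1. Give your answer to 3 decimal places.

-0.038

Mean z̄ = (39.9 + 51.1 + 43.4 + 41.4 + 42.7 + 40.2 + 40.8 + 41.9 + 35.6)/9 = 41.8889
Numerator Σ_{t=1}^{8}(z_t−z̄)(z_{t+1}−z̄) = -5.1490
Denominator Σ(z_t−z̄)² = 135.5689
r_1 = -5.1490 / 135.5689 = -0.038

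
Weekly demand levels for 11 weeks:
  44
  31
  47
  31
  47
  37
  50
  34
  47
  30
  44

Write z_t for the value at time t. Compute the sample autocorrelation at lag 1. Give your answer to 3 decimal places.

Mean z̄ = (44 + 31 + 47 + 31 + 47 + 37 + 50 + 34 + 47 + 30 + 44)/11 = 40.1818
Numerator Σ_{t=1}^{10}(z_t−z̄)(z_{t+1}−z̄) = -486.9421
Denominator Σ(z_t−z̄)² = 585.6364
r_1 = -486.9421 / 585.6364 = -0.831

-0.831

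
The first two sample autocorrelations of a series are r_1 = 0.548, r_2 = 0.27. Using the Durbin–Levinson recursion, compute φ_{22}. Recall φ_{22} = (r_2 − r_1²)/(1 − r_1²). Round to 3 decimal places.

-0.043

φ_{22} = (r_2 − r_1²) / (1 − r_1²)
r_1² = (0.548)² = 0.300304
Numerator = 0.27 − 0.3003 = -0.0303; denominator = 1 − 0.3003 = 0.6997
φ_{22} = -0.0303 / 0.6997 = -0.043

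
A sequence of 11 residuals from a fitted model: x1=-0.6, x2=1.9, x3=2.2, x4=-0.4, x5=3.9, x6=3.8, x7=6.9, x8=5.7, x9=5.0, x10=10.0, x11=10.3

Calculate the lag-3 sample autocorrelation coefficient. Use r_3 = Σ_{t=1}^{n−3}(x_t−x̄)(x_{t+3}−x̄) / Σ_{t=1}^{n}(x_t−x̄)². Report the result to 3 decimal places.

Mean x̄ = (-0.6 + 1.9 + 2.2 − 0.4 + 3.9 + 3.8 + 6.9 + 5.7 + 5.0 + 10.0 + 10.3)/11 = 4.4273
Numerator Σ_{t=1}^{8}(x_t−x̄)(x_{t+3}−x̄) = 35.2850
Denominator Σ(x_t−x̄)² = 134.2018
r_3 = 35.2850 / 134.2018 = 0.263

0.263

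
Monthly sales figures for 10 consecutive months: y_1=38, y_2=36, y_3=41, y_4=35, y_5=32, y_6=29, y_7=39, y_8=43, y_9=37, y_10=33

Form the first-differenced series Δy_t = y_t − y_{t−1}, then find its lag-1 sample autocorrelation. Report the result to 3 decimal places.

-0.011

First differences Δy: -2, 5, -6, -3, -3, 10, 4, -6, -4
Mean of differences = -0.5556
Numerator Σ(Δy_t−Δȳ)(Δy_{t+1}−Δȳ) = -2.7531
Denominator Σ(Δy_t−Δȳ)² = 248.2222
r_1(Δy) = -2.7531 / 248.2222 = -0.011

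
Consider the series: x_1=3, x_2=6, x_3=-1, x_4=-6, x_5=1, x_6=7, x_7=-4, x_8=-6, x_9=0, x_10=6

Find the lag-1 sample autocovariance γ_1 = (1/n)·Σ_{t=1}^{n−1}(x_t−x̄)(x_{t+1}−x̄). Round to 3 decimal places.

Mean x̄ = (3 + 6 − 1 − 6 + 1 + 7 − 4 − 6 + 0 + 6)/10 = 0.6000
Σ_{t=1}^{9}(x_t−x̄)(x_{t+1}−x̄) = 16.4400
γ_1 = 16.4400 / 10 = 1.644

1.644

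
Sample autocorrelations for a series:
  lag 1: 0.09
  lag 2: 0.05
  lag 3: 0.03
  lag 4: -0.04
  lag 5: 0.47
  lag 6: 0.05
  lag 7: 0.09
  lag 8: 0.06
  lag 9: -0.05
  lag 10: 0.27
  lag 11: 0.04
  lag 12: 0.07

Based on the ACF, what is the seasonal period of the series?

The largest autocorrelation is r_5 = 0.47, with a weaker echo at lag 10 (0.27); the remaining lags stay at or below 0.09.
The dominant spike at lag 5 indicates a seasonal period of 5.

5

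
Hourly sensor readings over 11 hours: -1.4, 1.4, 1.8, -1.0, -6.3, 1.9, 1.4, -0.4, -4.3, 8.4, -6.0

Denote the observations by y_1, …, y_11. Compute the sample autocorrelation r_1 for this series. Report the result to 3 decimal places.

-0.501

Mean ȳ = (-1.4 + 1.4 + 1.8 − 1.0 − 6.3 + 1.9 + 1.4 − 0.4 − 4.3 + 8.4 − 6.0)/11 = -0.4091
Numerator Σ_{t=1}^{10}(y_t−ȳ)(y_{t+1}−ȳ) = -88.5910
Denominator Σ(y_t−ȳ)² = 176.7891
r_1 = -88.5910 / 176.7891 = -0.501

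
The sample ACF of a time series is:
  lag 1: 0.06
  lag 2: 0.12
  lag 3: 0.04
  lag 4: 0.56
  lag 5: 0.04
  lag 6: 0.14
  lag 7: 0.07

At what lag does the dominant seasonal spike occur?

The largest autocorrelation is r_4 = 0.56; the remaining lags stay at or below 0.14.
The dominant spike at lag 4 indicates a seasonal period of 4.

4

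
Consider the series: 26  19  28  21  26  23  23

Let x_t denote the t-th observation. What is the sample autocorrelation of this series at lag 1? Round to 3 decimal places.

Mean x̄ = (26 + 19 + 28 + 21 + 26 + 23 + 23)/7 = 23.7143
Deviations from mean: 2.2857, -4.7143, 4.2857, -2.7143, 2.2857, -0.7143, -0.7143
Σ(x_t−x̄)(x_{t+1}−x̄) = (-10.7755) + (-20.2041) + (-11.6327) + (-6.2041) + (-1.6327) + (0.5102) = -49.9388
Denominator Σ(x_t−x̄)² = 59.4286
r_1 = -49.9388 / 59.4286 = -0.840

-0.840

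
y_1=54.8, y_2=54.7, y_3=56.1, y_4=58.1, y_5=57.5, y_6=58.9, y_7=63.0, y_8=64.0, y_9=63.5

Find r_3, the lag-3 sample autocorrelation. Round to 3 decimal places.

Mean ȳ = (54.8 + 54.7 + 56.1 + 58.1 + 57.5 + 58.9 + 63.0 + 64.0 + 63.5)/9 = 58.9556
Σ(y_t−ȳ)(y_{t+3}−ȳ) = (3.5553) + (6.1942) + (0.1586) + (-3.4602) + (-7.3425) + (-0.2525) = -1.1470
Denominator Σ(y_t−ȳ)² = 108.8422
r_3 = -1.1470 / 108.8422 = -0.011

-0.011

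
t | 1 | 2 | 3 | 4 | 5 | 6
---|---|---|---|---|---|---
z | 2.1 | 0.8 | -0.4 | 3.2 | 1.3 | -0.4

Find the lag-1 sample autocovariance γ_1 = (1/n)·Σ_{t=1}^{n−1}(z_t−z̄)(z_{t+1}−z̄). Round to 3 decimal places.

-0.480

Mean z̄ = (2.1 + 0.8 − 0.4 + 3.2 + 1.3 − 0.4)/6 = 1.1000
Deviations: 1.0000, -0.3000, -1.5000, 2.1000, 0.2000, -1.5000
Σ_{t=1}^{5}(z_t−z̄)(z_{t+1}−z̄) = -2.8800
γ_1 = -2.8800 / 6 = -0.480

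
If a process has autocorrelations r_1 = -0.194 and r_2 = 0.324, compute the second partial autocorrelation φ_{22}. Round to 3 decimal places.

φ_{22} = (r_2 − r_1²) / (1 − r_1²)
r_1² = (-0.194)² = 0.037636
Numerator = 0.324 − 0.0376 = 0.2864; denominator = 1 − 0.0376 = 0.9624
φ_{22} = 0.2864 / 0.9624 = 0.298

0.298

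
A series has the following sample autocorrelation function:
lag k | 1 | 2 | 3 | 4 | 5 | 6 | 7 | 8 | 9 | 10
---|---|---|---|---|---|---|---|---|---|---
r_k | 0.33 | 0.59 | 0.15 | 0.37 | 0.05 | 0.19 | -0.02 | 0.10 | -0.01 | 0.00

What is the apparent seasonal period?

2

The largest autocorrelation is r_2 = 0.59, with a weaker echo at lag 4 (0.37); the remaining lags stay at or below 0.33.
The dominant spike at lag 2 indicates a seasonal period of 2.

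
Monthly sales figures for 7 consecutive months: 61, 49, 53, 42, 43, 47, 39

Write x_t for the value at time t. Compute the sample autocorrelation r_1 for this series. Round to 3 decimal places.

Mean x̄ = (61 + 49 + 53 + 42 + 43 + 47 + 39)/7 = 47.7143
Σ(x_t−x̄)(x_{t+1}−x̄) = (17.0816) + (6.7959) + (-30.2041) + (26.9388) + (3.3673) + (6.2245) = 30.2041
Denominator Σ(x_t−x̄)² = 337.4286
r_1 = 30.2041 / 337.4286 = 0.090

0.090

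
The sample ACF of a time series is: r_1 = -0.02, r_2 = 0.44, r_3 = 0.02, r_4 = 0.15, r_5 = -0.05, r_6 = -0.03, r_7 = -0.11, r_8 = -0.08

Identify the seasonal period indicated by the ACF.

2

The largest autocorrelation is r_2 = 0.44, with a weaker echo at lag 4 (0.15); the remaining lags stay at or below 0.02.
The dominant spike at lag 2 indicates a seasonal period of 2.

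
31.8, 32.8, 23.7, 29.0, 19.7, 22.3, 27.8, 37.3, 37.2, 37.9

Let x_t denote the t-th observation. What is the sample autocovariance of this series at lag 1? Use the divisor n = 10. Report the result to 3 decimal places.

19.312

Mean x̄ = (31.8 + 32.8 + 23.7 + 29.0 + 19.7 + 22.3 + 27.8 + 37.3 + 37.2 + 37.9)/10 = 29.9500
Σ_{t=1}^{9}(x_t−x̄)(x_{t+1}−x̄) = 193.1175
γ_1 = 193.1175 / 10 = 19.312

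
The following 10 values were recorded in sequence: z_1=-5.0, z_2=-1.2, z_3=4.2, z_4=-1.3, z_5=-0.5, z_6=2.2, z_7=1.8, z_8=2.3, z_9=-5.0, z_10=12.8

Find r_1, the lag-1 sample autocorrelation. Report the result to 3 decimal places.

-0.320

Mean z̄ = (-5.0 − 1.2 + 4.2 − 1.3 − 0.5 + 2.2 + 1.8 + 2.3 − 5.0 + 12.8)/10 = 1.0300
Numerator Σ_{t=1}^{9}(z_t−z̄)(z_{t+1}−z̄) = -75.9859
Denominator Σ(z_t−z̄)² = 237.6210
r_1 = -75.9859 / 237.6210 = -0.320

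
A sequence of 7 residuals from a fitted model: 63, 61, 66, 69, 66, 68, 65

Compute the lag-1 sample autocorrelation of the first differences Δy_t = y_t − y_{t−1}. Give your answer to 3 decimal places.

-0.311

First differences Δy: -2, 5, 3, -3, 2, -3
Mean of differences = 0.3333
Numerator Σ(Δy_t−Δȳ)(Δy_{t+1}−Δȳ) = -18.4444
Denominator Σ(Δy_t−Δȳ)² = 59.3333
r_1(Δy) = -18.4444 / 59.3333 = -0.311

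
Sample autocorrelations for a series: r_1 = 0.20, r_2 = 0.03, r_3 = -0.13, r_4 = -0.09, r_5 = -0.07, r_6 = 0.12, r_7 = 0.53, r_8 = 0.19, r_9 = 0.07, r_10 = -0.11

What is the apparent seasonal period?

The largest autocorrelation is r_7 = 0.53; the remaining lags stay at or below 0.20.
The dominant spike at lag 7 indicates a seasonal period of 7.

7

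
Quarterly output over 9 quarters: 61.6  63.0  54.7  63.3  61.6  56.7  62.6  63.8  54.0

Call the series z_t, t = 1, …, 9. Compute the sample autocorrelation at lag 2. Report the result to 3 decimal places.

-0.346

Mean z̄ = (61.6 + 63.0 + 54.7 + 63.3 + 61.6 + 56.7 + 62.6 + 63.8 + 54.0)/9 = 60.1444
Σ(z_t−z̄)(z_{t+2}−z̄) = (-7.9247) + (9.0109) + (-7.9247) + (-10.8691) + (3.5742) + (-12.5914) + (-15.0880) = -41.8128
Denominator Σ(z_t−z̄)² = 121.0022
r_2 = -41.8128 / 121.0022 = -0.346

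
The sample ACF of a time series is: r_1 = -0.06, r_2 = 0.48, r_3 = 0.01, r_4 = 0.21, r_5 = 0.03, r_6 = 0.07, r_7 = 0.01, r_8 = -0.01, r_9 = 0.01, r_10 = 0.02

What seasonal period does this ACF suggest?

2

The largest autocorrelation is r_2 = 0.48, with a weaker echo at lag 4 (0.21); the remaining lags stay at or below 0.07.
The dominant spike at lag 2 indicates a seasonal period of 2.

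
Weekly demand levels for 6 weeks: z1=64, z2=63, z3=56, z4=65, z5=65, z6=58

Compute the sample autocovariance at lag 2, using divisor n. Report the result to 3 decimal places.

-6.593

Mean z̄ = (64 + 63 + 56 + 65 + 65 + 58)/6 = 61.8333
Deviations: 2.1667, 1.1667, -5.8333, 3.1667, 3.1667, -3.8333
Σ_{t=1}^{4}(z_t−z̄)(z_{t+2}−z̄) = -39.5556
γ_2 = -39.5556 / 6 = -6.593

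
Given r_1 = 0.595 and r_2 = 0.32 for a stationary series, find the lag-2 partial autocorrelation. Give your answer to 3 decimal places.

φ_{22} = (r_2 − r_1²) / (1 − r_1²)
r_1² = (0.595)² = 0.354025
Numerator = 0.32 − 0.3540 = -0.0340; denominator = 1 − 0.3540 = 0.6460
φ_{22} = -0.0340 / 0.6460 = -0.053

-0.053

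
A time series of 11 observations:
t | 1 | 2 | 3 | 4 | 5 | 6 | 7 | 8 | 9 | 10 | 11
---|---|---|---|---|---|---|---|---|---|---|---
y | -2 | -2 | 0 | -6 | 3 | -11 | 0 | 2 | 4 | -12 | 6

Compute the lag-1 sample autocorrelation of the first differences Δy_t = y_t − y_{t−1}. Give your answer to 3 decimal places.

First differences Δy: 0, 2, -6, 9, -14, 11, 2, 2, -16, 18
Mean of differences = 0.8000
Numerator Σ(Δy_t−Δȳ)(Δy_{t+1}−Δȳ) = -632.6400
Denominator Σ(Δy_t−Δȳ)² = 1019.6000
r_1(Δy) = -632.6400 / 1019.6000 = -0.620

-0.620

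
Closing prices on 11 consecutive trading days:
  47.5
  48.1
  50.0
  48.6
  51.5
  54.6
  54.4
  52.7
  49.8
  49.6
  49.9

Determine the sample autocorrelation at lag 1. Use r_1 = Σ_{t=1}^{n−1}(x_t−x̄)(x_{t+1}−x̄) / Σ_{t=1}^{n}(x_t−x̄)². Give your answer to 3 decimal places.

Mean x̄ = (47.5 + 48.1 + 50.0 + 48.6 + 51.5 + 54.6 + 54.4 + 52.7 + 49.8 + 49.6 + 49.9)/11 = 50.6091
Numerator Σ_{t=1}^{10}(x_t−x̄)(x_{t+1}−x̄) = 35.2145
Denominator Σ(x_t−x̄)² = 58.0091
r_1 = 35.2145 / 58.0091 = 0.607

0.607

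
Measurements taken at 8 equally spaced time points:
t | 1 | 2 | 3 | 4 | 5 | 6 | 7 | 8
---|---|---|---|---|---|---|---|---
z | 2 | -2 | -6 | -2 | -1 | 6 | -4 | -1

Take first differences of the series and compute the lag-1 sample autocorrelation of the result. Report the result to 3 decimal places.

First differences Δz: -4, -4, 4, 1, 7, -10, 3
Mean of differences = -0.4286
Numerator Σ(Δz_t−Δz̄)(Δz_{t+1}−Δz̄) = -90.0408
Denominator Σ(Δz_t−Δz̄)² = 205.7143
r_1(Δz) = -90.0408 / 205.7143 = -0.438

-0.438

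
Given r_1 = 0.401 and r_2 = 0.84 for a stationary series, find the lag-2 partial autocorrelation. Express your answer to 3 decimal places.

φ_{22} = (r_2 − r_1²) / (1 − r_1²)
r_1² = (0.401)² = 0.160801
Numerator = 0.84 − 0.1608 = 0.6792; denominator = 1 − 0.1608 = 0.8392
φ_{22} = 0.6792 / 0.8392 = 0.809

0.809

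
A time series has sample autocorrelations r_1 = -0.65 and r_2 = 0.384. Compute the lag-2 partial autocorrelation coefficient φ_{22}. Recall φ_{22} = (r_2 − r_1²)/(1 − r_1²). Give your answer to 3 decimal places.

-0.067

φ_{22} = (r_2 − r_1²) / (1 − r_1²)
r_1² = (-0.65)² = 0.4225
Numerator = 0.384 − 0.4225 = -0.0385; denominator = 1 − 0.4225 = 0.5775
φ_{22} = -0.0385 / 0.5775 = -0.067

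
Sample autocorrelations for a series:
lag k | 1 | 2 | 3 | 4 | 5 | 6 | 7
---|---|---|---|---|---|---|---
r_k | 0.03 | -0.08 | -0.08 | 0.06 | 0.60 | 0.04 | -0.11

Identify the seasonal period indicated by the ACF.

5

The largest autocorrelation is r_5 = 0.60; the remaining lags stay at or below 0.06.
The dominant spike at lag 5 indicates a seasonal period of 5.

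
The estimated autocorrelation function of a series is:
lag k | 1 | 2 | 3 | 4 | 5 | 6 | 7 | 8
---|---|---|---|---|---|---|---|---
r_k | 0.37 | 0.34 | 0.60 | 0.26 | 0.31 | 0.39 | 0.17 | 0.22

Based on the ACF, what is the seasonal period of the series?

3

The largest autocorrelation is r_3 = 0.60, with a weaker echo at lag 6 (0.39); the remaining lags stay at or below 0.37. The elevated value at lag 1 (0.37), dropping to 0.34 at lag 2, reflects decaying short-term dependence rather than seasonality.
The dominant spike at lag 3 indicates a seasonal period of 3.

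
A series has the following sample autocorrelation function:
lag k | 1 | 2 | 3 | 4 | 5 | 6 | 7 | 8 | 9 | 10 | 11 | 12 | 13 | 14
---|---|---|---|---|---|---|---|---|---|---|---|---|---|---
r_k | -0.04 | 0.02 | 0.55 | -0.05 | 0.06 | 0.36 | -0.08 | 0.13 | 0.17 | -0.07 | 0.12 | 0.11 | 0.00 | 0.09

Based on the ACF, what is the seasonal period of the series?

3

The largest autocorrelation is r_3 = 0.55, with weaker echoes at lags 6 (0.36) and 9 (0.17); the remaining lags stay at or below 0.13.
The dominant spike at lag 3 indicates a seasonal period of 3.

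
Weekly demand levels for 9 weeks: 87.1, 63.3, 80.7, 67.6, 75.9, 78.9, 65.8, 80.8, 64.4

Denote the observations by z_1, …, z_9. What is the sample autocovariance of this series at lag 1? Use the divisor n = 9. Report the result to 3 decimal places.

Mean z̄ = (87.1 + 63.3 + 80.7 + 67.6 + 75.9 + 78.9 + 65.8 + 80.8 + 64.4)/9 = 73.8333
Σ_{t=1}^{8}(z_t−z̄)(z_{t+1}−z̄) = -419.6711
γ_1 = -419.6711 / 9 = -46.630

-46.630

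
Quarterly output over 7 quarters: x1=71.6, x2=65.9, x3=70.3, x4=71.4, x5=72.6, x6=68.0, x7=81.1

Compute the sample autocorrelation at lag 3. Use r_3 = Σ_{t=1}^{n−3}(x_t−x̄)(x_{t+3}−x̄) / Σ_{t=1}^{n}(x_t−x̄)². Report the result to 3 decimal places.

-0.021

Mean x̄ = (71.6 + 65.9 + 70.3 + 71.4 + 72.6 + 68.0 + 81.1)/7 = 71.5571
Σ(x_t−x̄)(x_{t+3}−x̄) = (-0.0067) + (-5.8996) + (4.4718) + (-1.4996) = -2.9341
Denominator Σ(x_t−x̄)² = 138.4171
r_3 = -2.9341 / 138.4171 = -0.021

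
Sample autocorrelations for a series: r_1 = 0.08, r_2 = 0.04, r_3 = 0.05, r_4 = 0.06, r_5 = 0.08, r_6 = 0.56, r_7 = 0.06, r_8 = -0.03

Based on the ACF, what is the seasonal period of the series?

6

The largest autocorrelation is r_6 = 0.56; the remaining lags stay at or below 0.08.
The dominant spike at lag 6 indicates a seasonal period of 6.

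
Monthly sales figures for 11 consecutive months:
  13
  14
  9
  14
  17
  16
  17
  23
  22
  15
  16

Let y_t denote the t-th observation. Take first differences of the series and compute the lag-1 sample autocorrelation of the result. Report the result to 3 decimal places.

-0.131

First differences Δy: 1, -5, 5, 3, -1, 1, 6, -1, -7, 1
Mean of differences = 0.3000
Numerator Σ(Δy_t−Δȳ)(Δy_{t+1}−Δȳ) = -19.3900
Denominator Σ(Δy_t−Δȳ)² = 148.1000
r_1(Δy) = -19.3900 / 148.1000 = -0.131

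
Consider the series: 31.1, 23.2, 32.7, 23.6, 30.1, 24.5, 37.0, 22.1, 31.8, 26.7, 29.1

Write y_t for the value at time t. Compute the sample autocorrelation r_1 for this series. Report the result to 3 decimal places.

-0.845

Mean ȳ = (31.1 + 23.2 + 32.7 + 23.6 + 30.1 + 24.5 + 37.0 + 22.1 + 31.8 + 26.7 + 29.1)/11 = 28.3545
Numerator Σ_{t=1}^{10}(y_t−ȳ)(y_{t+1}−ȳ) = -188.1193
Denominator Σ(y_t−ȳ)² = 222.5273
r_1 = -188.1193 / 222.5273 = -0.845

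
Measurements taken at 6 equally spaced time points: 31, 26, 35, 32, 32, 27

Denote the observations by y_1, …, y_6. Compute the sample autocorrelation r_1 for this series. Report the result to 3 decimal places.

-0.326

Mean ȳ = (31 + 26 + 35 + 32 + 32 + 27)/6 = 30.5000
Σ(y_t−ȳ)(y_{t+1}−ȳ) = (-2.2500) + (-20.2500) + (6.7500) + (2.2500) + (-5.2500) = -18.7500
Denominator Σ(y_t−ȳ)² = 57.5000
r_1 = -18.7500 / 57.5000 = -0.326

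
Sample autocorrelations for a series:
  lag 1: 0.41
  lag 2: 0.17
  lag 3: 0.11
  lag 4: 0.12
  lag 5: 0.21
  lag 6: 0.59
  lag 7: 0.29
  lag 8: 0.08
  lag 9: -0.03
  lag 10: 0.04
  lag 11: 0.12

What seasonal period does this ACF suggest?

6

The largest autocorrelation is r_6 = 0.59; the remaining lags stay at or below 0.41. The elevated value at lag 1 (0.41), dropping to 0.17 at lag 2, reflects decaying short-term dependence rather than seasonality.
The dominant spike at lag 6 indicates a seasonal period of 6.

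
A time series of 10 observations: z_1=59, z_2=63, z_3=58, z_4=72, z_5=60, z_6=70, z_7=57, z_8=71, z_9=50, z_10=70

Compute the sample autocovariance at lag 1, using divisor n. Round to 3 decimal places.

Mean z̄ = (59 + 63 + 58 + 72 + 60 + 70 + 57 + 71 + 50 + 70)/10 = 63.0000
Σ_{t=1}^{9}(z_t−z̄)(z_{t+1}−z̄) = -378.0000
γ_1 = -378.0000 / 10 = -37.800

-37.800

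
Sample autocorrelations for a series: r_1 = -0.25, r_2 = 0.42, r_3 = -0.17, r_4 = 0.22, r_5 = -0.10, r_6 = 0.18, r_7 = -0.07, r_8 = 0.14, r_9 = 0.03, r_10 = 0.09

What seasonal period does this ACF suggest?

2

The largest autocorrelation is r_2 = 0.42, with weaker echoes at lags 4 (0.22) and 6 (0.18); the remaining lags stay at or below 0.14.
The dominant spike at lag 2 indicates a seasonal period of 2.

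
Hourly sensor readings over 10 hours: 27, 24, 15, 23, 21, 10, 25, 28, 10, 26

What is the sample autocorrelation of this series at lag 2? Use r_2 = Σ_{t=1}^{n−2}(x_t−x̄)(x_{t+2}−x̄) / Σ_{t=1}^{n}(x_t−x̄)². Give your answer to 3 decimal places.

Mean x̄ = (27 + 24 + 15 + 23 + 21 + 10 + 25 + 28 + 10 + 26)/10 = 20.9000
Numerator Σ_{t=1}^{8}(x_t−x̄)(x_{t+2}−x̄) = -138.4200
Denominator Σ(x_t−x̄)² = 416.9000
r_2 = -138.4200 / 416.9000 = -0.332

-0.332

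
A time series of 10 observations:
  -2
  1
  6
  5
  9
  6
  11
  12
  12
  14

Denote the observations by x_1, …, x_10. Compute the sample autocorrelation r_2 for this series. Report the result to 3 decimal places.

0.316

Mean x̄ = (-2 + 1 + 6 + 5 + 9 + 6 + 11 + 12 + 12 + 14)/10 = 7.4000
Numerator Σ_{t=1}^{8}(x_t−x̄)(x_{t+2}−x̄) = 75.8800
Denominator Σ(x_t−x̄)² = 240.4000
r_2 = 75.8800 / 240.4000 = 0.316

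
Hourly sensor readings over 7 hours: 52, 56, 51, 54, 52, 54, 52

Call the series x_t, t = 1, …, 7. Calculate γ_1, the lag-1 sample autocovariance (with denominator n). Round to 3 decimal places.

-2.000

Mean x̄ = (52 + 56 + 51 + 54 + 52 + 54 + 52)/7 = 53.0000
Σ_{t=1}^{6}(x_t−x̄)(x_{t+1}−x̄) = -14.0000
γ_1 = -14.0000 / 7 = -2.000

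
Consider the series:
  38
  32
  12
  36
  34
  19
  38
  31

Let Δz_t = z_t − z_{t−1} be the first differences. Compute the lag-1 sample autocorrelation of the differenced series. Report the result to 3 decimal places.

-0.481

First differences Δz: -6, -20, 24, -2, -15, 19, -7
Mean of differences = -1.0000
Numerator Σ(Δz_t−Δz̄)(Δz_{t+1}−Δz̄) = -791.0000
Denominator Σ(Δz_t−Δz̄)² = 1644.0000
r_1(Δz) = -791.0000 / 1644.0000 = -0.481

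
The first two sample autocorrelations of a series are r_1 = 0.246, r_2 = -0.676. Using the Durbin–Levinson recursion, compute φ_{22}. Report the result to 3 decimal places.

-0.784

φ_{22} = (r_2 − r_1²) / (1 − r_1²)
r_1² = (0.246)² = 0.060516
Numerator = -0.676 − 0.0605 = -0.7365; denominator = 1 − 0.0605 = 0.9395
φ_{22} = -0.7365 / 0.9395 = -0.784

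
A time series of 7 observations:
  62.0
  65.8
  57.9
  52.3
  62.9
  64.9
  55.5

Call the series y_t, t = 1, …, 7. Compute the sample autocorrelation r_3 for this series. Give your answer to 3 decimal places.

0.176

Mean ȳ = (62.0 + 65.8 + 57.9 + 52.3 + 62.9 + 64.9 + 55.5)/7 = 60.1857
Deviations from mean: 1.8143, 5.6143, -2.2857, -7.8857, 2.7143, 4.7143, -4.6857
Σ(y_t−ȳ)(y_{t+3}−ȳ) = (-14.3069) + (15.2388) + (-10.7755) + (36.9502) = 27.1065
Denominator Σ(y_t−ȳ)² = 153.7686
r_3 = 27.1065 / 153.7686 = 0.176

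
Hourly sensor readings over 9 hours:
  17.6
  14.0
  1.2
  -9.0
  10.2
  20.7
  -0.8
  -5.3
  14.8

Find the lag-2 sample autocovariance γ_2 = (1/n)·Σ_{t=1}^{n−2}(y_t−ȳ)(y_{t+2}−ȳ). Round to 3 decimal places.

Mean ȳ = (17.6 + 14.0 + 1.2 − 9.0 + 10.2 + 20.7 − 0.8 − 5.3 + 14.8)/9 = 7.0444
Σ_{t=1}^{7}(y_t−ȳ)(y_{t+2}−ȳ) = -664.9895
γ_2 = -664.9895 / 9 = -73.888

-73.888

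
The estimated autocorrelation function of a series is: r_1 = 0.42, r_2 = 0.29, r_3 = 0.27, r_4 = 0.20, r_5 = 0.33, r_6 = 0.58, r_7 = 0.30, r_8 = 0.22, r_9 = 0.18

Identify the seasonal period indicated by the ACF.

The largest autocorrelation is r_6 = 0.58; the remaining lags stay at or below 0.42. The elevated value at lag 1 (0.42), dropping to 0.29 at lag 2, reflects decaying short-term dependence rather than seasonality.
The dominant spike at lag 6 indicates a seasonal period of 6.

6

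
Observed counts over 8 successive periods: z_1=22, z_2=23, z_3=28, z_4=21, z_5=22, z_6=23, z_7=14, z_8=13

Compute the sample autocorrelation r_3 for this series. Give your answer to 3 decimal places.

0.047

Mean z̄ = (22 + 23 + 28 + 21 + 22 + 23 + 14 + 13)/8 = 20.7500
Deviations from mean: 1.2500, 2.2500, 7.2500, 0.2500, 1.2500, 2.2500, -6.7500, -7.7500
Numerator Σ_{t=1}^{5}(z_t−z̄)(z_{t+3}−z̄) = 8.0625
Denominator Σ(z_t−z̄)² = 171.5000
r_3 = 8.0625 / 171.5000 = 0.047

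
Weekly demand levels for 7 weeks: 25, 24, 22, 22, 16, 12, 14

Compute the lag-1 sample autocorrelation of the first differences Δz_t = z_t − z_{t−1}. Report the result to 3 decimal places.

-0.180

First differences Δz: -1, -2, 0, -6, -4, 2
Mean of differences = -1.8333
Numerator Σ(Δz_t−Δz̄)(Δz_{t+1}−Δz̄) = -7.3611
Denominator Σ(Δz_t−Δz̄)² = 40.8333
r_1(Δz) = -7.3611 / 40.8333 = -0.180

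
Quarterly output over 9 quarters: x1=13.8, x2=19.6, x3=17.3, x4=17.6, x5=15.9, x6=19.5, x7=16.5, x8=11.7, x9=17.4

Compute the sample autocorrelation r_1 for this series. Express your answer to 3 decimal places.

-0.232

Mean x̄ = (13.8 + 19.6 + 17.3 + 17.6 + 15.9 + 19.5 + 16.5 + 11.7 + 17.4)/9 = 16.5889
Numerator Σ_{t=1}^{8}(x_t−x̄)(x_{t+1}−x̄) = -12.0290
Denominator Σ(x_t−x̄)² = 51.8889
r_1 = -12.0290 / 51.8889 = -0.232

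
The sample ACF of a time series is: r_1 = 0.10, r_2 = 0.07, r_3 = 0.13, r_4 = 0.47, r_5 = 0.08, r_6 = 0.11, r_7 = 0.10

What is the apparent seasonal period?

The largest autocorrelation is r_4 = 0.47; the remaining lags stay at or below 0.13.
The dominant spike at lag 4 indicates a seasonal period of 4.

4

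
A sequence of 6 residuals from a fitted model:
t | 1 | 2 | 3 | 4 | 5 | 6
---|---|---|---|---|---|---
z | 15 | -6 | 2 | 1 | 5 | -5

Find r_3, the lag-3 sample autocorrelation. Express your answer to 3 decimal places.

-0.127

Mean z̄ = (15 − 6 + 2 + 1 + 5 − 5)/6 = 2.0000
Deviations from mean: 13.0000, -8.0000, 0.0000, -1.0000, 3.0000, -7.0000
Σ(z_t−z̄)(z_{t+3}−z̄) = (-13.0000) + (-24.0000) + (0.0000) = -37.0000
Denominator Σ(z_t−z̄)² = 292.0000
r_3 = -37.0000 / 292.0000 = -0.127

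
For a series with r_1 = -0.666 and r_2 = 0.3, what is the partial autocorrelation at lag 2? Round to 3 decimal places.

φ_{22} = (r_2 − r_1²) / (1 − r_1²)
r_1² = (-0.666)² = 0.443556
Numerator = 0.3 − 0.4436 = -0.1436; denominator = 1 − 0.4436 = 0.5564
φ_{22} = -0.1436 / 0.5564 = -0.258

-0.258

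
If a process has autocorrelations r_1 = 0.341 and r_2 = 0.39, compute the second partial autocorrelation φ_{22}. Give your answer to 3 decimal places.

φ_{22} = (r_2 − r_1²) / (1 − r_1²)
r_1² = (0.341)² = 0.116281
Numerator = 0.39 − 0.1163 = 0.2737; denominator = 1 − 0.1163 = 0.8837
φ_{22} = 0.2737 / 0.8837 = 0.310

0.310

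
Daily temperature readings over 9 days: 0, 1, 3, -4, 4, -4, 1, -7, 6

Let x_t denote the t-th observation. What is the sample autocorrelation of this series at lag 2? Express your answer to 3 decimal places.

0.431

Mean x̄ = (0 + 1 + 3 − 4 + 4 − 4 + 1 − 7 + 6)/9 = 0.0000
Numerator Σ_{t=1}^{7}(x_t−x̄)(x_{t+2}−x̄) = 62.0000
Denominator Σ(x_t−x̄)² = 144.0000
r_2 = 62.0000 / 144.0000 = 0.431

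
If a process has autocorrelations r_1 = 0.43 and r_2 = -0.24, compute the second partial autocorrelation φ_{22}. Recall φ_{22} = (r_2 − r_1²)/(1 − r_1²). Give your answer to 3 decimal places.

φ_{22} = (r_2 − r_1²) / (1 − r_1²)
r_1² = (0.43)² = 0.1849
Numerator = -0.24 − 0.1849 = -0.4249; denominator = 1 − 0.1849 = 0.8151
φ_{22} = -0.4249 / 0.8151 = -0.521

-0.521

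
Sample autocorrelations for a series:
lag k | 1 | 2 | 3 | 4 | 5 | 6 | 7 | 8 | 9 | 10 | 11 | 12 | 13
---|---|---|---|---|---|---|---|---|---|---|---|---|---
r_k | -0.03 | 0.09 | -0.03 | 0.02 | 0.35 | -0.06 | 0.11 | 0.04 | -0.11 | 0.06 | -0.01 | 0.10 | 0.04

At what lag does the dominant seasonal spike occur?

The largest autocorrelation is r_5 = 0.35; the remaining lags stay at or below 0.11.
The dominant spike at lag 5 indicates a seasonal period of 5.

5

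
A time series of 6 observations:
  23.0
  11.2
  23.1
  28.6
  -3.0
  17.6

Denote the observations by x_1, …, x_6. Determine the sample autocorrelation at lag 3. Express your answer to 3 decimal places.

Mean x̄ = (23.0 + 11.2 + 23.1 + 28.6 − 3.0 + 17.6)/6 = 16.7500
Deviations from mean: 6.2500, -5.5500, 6.3500, 11.8500, -19.7500, 0.8500
Numerator Σ_{t=1}^{3}(x_t−x̄)(x_{t+3}−x̄) = 189.0725
Denominator Σ(x_t−x̄)² = 641.3950
r_3 = 189.0725 / 641.3950 = 0.295

0.295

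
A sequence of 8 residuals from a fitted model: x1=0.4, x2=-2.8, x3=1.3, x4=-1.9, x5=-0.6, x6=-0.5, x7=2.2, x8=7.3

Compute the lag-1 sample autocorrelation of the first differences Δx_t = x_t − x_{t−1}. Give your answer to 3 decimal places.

First differences Δx: -3.2, 4.1, -3.2, 1.3, 0.1, 2.7, 5.1
Mean of differences = 0.9857
Numerator Σ(Δx_t−Δx̄)(Δx_{t+1}−Δx̄) = -22.1302
Denominator Σ(Δx_t−Δx̄)² = 65.4886
r_1(Δx) = -22.1302 / 65.4886 = -0.338

-0.338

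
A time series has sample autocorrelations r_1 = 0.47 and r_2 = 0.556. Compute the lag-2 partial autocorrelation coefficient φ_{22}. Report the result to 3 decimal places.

φ_{22} = (r_2 − r_1²) / (1 − r_1²)
r_1² = (0.47)² = 0.2209
Numerator = 0.556 − 0.2209 = 0.3351; denominator = 1 − 0.2209 = 0.7791
φ_{22} = 0.3351 / 0.7791 = 0.430

0.430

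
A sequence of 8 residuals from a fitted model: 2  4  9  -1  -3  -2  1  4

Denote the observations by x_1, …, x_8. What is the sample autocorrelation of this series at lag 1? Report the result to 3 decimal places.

Mean x̄ = (2 + 4 + 9 − 1 − 3 − 2 + 1 + 4)/8 = 1.7500
Σ(x_t−x̄)(x_{t+1}−x̄) = (0.5625) + (16.3125) + (-19.9375) + (13.0625) + (17.8125) + (2.8125) + (-1.6875) = 28.9375
Denominator Σ(x_t−x̄)² = 107.5000
r_1 = 28.9375 / 107.5000 = 0.269

0.269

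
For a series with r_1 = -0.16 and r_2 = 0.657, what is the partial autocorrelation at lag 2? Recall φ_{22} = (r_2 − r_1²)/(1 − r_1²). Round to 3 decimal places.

0.648

φ_{22} = (r_2 − r_1²) / (1 − r_1²)
r_1² = (-0.16)² = 0.0256
Numerator = 0.657 − 0.0256 = 0.6314; denominator = 1 − 0.0256 = 0.9744
φ_{22} = 0.6314 / 0.9744 = 0.648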